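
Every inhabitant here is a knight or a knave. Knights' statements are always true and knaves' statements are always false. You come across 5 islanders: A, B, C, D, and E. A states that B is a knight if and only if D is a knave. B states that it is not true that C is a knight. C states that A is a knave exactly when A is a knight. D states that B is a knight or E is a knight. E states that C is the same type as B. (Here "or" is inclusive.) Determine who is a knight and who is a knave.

Since A is a knave, "B is a knight if and only if D is a knave" needs to be false, which holds.
Since B is a knight, "it is not true that C is a knight" needs to be True, which holds.
C is a knave, and the claim "A is a knave exactly when A is a knight" is indeed false.
Since D is a knight, "B is a knight or E is a knight" needs to be True, which holds.
E (knave): "C is the same type as B" — false. ✓

A is a knave, B is a knight, C is a knave, D is a knight, and E is a knave.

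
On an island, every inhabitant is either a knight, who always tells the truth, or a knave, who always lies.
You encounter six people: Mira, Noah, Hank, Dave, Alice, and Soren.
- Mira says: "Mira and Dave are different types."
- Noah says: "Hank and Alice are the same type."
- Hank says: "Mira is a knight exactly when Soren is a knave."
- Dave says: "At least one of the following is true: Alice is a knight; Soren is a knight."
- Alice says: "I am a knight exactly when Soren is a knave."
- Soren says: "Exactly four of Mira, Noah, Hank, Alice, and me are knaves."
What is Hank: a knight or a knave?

Hank is a knight.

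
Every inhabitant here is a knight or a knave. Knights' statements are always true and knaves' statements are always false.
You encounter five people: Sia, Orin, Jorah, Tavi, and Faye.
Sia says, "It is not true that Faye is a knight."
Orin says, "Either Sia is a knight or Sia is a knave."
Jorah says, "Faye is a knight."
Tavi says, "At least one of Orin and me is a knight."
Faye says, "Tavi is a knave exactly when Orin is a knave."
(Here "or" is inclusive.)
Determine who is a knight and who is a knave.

Sia is a knave, and the claim "it is not true that Faye is a knight" is indeed False.
Since Orin is a knight, "either Sia is a knight or Sia is a knave" needs to be true, which holds.
Jorah is a knight, and the claim "Faye is a knight" is indeed true.
Tavi is a knight, and the claim "at least one of Orin and me is a knight" is indeed true.
Faye is a knight, and the claim "Tavi is a knave exactly when Orin is a knave" is indeed true.

Sia is a knave, Orin is a knight, Jorah is a knight, Tavi is a knight, and Faye is a knight.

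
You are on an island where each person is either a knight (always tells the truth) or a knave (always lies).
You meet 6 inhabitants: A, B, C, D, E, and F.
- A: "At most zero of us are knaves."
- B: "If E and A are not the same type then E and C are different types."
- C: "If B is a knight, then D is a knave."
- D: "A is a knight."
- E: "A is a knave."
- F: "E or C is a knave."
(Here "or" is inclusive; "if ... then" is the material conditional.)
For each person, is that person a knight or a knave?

As a knave, A's statement "at most zero of us are knaves" should be False; it is.
As a knave, B's statement "if E and A are not the same type then E and C are different types" should be False; it is.
Since C is a knight, "if B is a knight, then D is a knave" needs to be true, which holds.
D is a knave, so "A is a knight" must be False — and it is.
E is a knight, so "A is a knave" must be true — and it is.
F (knave): "E or C is a knave" — False. ✓

Knights: C and E. Knaves: A, B, D, and F.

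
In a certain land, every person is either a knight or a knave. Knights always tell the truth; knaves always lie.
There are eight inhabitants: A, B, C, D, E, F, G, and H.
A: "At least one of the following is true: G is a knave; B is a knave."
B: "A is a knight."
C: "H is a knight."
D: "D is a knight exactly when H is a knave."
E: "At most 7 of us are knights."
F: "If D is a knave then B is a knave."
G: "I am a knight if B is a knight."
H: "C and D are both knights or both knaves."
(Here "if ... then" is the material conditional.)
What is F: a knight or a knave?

F is a knight.

Consistent assignments: {A=knight, B=knight, C=knave, D=knight, E=knight, F=knight, G=knave, H=knave}
In every consistent assignment, F is a knight.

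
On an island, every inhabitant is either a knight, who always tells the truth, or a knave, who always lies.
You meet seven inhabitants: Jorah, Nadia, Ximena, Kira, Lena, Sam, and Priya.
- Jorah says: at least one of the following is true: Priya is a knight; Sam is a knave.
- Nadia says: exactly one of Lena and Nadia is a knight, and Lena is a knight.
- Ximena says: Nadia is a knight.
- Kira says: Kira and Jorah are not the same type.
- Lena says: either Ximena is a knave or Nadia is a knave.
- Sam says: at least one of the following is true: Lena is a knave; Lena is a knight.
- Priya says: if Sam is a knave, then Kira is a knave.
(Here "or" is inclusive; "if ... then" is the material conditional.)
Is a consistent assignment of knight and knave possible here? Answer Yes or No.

No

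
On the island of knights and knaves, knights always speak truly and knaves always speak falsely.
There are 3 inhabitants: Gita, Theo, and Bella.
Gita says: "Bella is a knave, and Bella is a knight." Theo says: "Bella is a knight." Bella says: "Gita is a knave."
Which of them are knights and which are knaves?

Gita is a knave, Theo is a knight, and Bella is a knight.

Suppose Gita is a knight. Then Gita's statement "Bella is a knave, and Bella is a knight" would have to be true. Checking the 4 ways to assign the others, none is consistent with every speaker.
(For instance, with Theo=knight, Bella=knight, Gita's claim "Bella is a knave, and Bella is a knight" comes out false where it would need to be true.)
So Gita must be a knave, making "Bella is a knave, and Bella is a knight" false. Taking Gita=knave, Theo=knight, Bella=knight, each remaining statement checks out:
  Theo (knight): "Bella is a knight" — true. ✓
  Bella (knight): "Gita is a knave" — true. ✓
This is the unique consistent assignment.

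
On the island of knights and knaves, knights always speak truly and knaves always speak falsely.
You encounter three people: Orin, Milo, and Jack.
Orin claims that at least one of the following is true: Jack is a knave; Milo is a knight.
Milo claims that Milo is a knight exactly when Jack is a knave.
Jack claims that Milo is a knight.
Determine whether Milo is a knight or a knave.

Milo is a knave.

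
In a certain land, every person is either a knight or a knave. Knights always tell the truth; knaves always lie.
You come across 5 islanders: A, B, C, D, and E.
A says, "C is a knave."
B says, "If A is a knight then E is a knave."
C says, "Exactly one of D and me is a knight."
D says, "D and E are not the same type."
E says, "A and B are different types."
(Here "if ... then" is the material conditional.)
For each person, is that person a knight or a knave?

Knights: A and B. Knaves: C, D, and E.

A (knight): "C is a knave" — true. ✓
B is a knight, and the claim "if A is a knight then E is a knave" is indeed true.
C is a knave, and the claim "exactly one of D and me is a knight" is indeed false.
Since D is a knave, "D and E are not the same type" needs to be false, which holds.
Since E is a knave, "A and B are different types" needs to be false, which holds.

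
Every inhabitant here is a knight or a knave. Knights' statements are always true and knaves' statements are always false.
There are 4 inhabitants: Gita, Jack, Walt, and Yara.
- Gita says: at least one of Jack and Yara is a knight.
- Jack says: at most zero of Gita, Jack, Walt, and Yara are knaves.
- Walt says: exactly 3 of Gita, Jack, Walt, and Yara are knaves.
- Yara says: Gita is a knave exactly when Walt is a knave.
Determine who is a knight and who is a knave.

Knights: Walt. Knaves: Gita, Jack, and Yara.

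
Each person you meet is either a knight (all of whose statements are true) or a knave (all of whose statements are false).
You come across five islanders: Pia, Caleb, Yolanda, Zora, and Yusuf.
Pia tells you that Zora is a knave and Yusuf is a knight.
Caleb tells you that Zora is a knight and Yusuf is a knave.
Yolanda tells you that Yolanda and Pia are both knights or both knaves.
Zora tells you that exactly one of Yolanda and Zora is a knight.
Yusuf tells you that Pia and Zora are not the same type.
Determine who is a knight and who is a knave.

Pia (knight): "Zora is a knave and Yusuf is a knight" — true. ✓
As a knave, Caleb's statement "Zora is a knight and Yusuf is a knave" should be False; it is.
As a knave, Yolanda's statement "Yolanda and Pia are both knights or both knaves" should be False; it is.
Zora is a knave, so "exactly one of Yolanda and Zora is a knight" must be False — and it is.
Yusuf (knight): "Pia and Zora are not the same type" — true. ✓

Knights: Pia and Yusuf. Knaves: Caleb, Yolanda, and Zora.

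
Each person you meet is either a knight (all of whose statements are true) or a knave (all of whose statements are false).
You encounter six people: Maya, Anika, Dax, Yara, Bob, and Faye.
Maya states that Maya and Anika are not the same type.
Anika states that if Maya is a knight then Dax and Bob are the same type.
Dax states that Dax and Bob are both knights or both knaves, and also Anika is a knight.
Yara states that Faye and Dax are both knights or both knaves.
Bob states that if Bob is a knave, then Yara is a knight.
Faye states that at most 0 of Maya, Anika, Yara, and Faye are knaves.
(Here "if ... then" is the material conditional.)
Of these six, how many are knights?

3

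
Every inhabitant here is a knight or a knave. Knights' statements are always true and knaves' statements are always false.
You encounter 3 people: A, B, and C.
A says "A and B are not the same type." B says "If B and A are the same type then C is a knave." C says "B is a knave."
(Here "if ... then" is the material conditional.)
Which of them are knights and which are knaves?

A (knave): "A and B are not the same type" — False. ✓
Since B is a knave, "if B and A are the same type then C is a knave" needs to be False, which holds.
C is a knight, so "B is a knave" must be true — and it is.

A is a knave, B is a knave, and C is a knight.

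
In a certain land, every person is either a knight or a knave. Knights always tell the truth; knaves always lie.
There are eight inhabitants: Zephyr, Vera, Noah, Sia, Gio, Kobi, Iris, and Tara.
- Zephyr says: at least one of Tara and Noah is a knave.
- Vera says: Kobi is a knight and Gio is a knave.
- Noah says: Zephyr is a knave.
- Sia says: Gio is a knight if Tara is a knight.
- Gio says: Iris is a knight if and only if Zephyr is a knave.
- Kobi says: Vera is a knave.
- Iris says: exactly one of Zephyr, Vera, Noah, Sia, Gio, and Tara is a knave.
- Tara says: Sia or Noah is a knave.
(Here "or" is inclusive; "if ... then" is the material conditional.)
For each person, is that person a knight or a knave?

Zephyr (knight): "at least one of Tara and Noah is a knave" — True. ✓
Vera is a knave; "Kobi is a knight and Gio is a knave" is false, as required.
Noah (knave): "Zephyr is a knave" — false. ✓
Sia is a knight, and the claim "Gio is a knight if Tara is a knight" is indeed True.
Gio is a knight, so "Iris is a knight if and only if Zephyr is a knave" must be True — and it is.
As a knight, Kobi's statement "Vera is a knave" should be True; it is.
Iris (knave): "exactly one of Zephyr, Vera, Noah, Sia, Gio, and Tara is a knave" — false. ✓
Tara (knight): "Sia or Noah is a knave" — True. ✓

Zephyr is a knight, Vera is a knave, Noah is a knave, Sia is a knight, Gio is a knight, Kobi is a knight, Iris is a knave, and Tara is a knight.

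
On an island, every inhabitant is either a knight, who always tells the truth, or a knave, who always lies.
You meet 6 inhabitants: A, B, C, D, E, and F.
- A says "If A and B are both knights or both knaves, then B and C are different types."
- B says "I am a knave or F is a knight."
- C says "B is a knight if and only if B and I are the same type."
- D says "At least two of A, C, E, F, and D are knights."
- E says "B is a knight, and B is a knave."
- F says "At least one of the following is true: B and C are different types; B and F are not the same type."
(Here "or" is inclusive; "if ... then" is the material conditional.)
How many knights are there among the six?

The unique consistent assignment is A=knight, B=knight, C=knave, D=knight, E=knave, F=knight.
That has 4 knights.

4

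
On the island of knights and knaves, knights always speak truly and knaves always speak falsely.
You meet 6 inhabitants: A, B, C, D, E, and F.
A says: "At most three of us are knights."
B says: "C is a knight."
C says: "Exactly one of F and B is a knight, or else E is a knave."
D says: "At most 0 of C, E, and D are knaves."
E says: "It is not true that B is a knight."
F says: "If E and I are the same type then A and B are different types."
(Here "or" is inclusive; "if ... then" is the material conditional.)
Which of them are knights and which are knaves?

A (knight): "at most three of us are knights" — true. ✓
B is a knight, and the claim "C is a knight" is indeed true.
As a knight, C's statement "exactly one of F and B is a knight, or else E is a knave" should be true; it is.
Since D is a knave, "at most 0 of C, E, and D are knaves" needs to be false, which holds.
Since E is a knave, "it is not true that B is a knight" needs to be false, which holds.
F is a knave; "if E and I are the same type then A and B are different types" is false, as required.

A is a knight, B is a knight, C is a knight, D is a knave, E is a knave, and F is a knave.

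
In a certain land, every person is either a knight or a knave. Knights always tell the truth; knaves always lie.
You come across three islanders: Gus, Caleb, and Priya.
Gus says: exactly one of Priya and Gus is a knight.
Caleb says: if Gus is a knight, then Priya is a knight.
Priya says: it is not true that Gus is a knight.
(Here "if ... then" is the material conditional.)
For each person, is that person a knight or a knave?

Gus (knight): "exactly one of Priya and Gus is a knight" — True. ✓
Caleb is a knave; "if Gus is a knight, then Priya is a knight" is False, as required.
Since Priya is a knave, "it is not true that Gus is a knight" needs to be False, which holds.

Gus is a knight, Caleb is a knave, and Priya is a knave.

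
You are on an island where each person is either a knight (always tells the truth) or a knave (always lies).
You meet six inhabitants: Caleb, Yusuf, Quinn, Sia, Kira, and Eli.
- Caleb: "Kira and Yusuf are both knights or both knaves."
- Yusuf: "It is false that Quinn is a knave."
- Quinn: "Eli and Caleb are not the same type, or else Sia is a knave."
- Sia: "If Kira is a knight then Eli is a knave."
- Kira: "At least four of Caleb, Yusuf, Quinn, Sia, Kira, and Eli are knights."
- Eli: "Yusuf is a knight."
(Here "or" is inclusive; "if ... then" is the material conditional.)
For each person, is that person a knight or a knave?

Caleb (knight): "Kira and Yusuf are both knights or both knaves" — true. ✓
Yusuf is a knight, and the claim "it is false that Quinn is a knave" is indeed true.
Quinn is a knight; "Eli and Caleb are not the same type, or else Sia is a knave" is true, as required.
Sia is a knave, so "if Kira is a knight then Eli is a knave" must be false — and it is.
Kira is a knight, so "at least four of Caleb, Yusuf, Quinn, Sia, Kira, and Eli are knights" must be true — and it is.
As a knight, Eli's statement "Yusuf is a knight" should be true; it is.

Caleb is a knight, Yusuf is a knight, Quinn is a knight, Sia is a knave, Kira is a knight, and Eli is a knight.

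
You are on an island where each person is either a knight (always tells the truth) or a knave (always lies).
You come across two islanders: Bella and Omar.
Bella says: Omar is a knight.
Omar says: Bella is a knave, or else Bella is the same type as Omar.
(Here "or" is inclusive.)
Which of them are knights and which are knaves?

Bella is a knight and Omar is a knight.

Suppose Bella is a knave. Then Bella's statement "Omar is a knight" would have to be false. Checking the 2 ways to assign the others, none is consistent with every speaker.
(For instance, with Omar=knight, Bella's claim "Omar is a knight" comes out true where it would need to be false.)
So Bella must be a knight, making "Omar is a knight" true. Taking Bella=knight, Omar=knight, each remaining statement checks out:
  Omar (knight): "Bella is a knave, or else Bella is the same type as Omar" — true. ✓
This is the unique consistent assignment.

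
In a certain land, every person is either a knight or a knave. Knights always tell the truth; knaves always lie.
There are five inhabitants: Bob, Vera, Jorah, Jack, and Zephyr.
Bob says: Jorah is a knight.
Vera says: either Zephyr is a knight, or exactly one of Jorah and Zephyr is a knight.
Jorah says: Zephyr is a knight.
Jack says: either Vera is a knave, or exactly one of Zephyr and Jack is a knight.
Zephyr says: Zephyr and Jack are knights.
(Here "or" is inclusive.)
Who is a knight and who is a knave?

Bob is a knave; "Jorah is a knight" is False, as required.
As a knave, Vera's statement "either Zephyr is a knight, or exactly one of Jorah and Zephyr is a knight" should be False; it is.
Jorah is a knave, so "Zephyr is a knight" must be False — and it is.
Jack is a knight, so "either Vera is a knave, or exactly one of Zephyr and Jack is a knight" must be True — and it is.
Zephyr is a knave, and the claim "Zephyr and Jack are knights" is indeed False.

Bob is a knave, Vera is a knave, Jorah is a knave, Jack is a knight, and Zephyr is a knave.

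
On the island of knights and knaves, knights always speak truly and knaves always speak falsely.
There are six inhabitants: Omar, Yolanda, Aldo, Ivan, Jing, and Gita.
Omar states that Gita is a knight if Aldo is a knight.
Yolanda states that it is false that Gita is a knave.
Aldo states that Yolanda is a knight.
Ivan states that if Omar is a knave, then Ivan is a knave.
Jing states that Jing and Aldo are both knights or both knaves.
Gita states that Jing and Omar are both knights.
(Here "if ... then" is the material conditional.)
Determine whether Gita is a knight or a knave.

Gita is a knight.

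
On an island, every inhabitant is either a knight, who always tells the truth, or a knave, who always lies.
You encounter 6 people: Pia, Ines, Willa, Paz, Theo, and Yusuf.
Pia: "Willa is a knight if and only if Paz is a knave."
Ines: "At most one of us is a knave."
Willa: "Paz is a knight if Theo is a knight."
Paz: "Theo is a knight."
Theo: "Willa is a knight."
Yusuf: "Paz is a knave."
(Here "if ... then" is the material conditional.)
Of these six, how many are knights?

The unique consistent assignment is Pia=knave, Ines=knave, Willa=knight, Paz=knight, Theo=knight, Yusuf=knave.
That has 3 knights.

3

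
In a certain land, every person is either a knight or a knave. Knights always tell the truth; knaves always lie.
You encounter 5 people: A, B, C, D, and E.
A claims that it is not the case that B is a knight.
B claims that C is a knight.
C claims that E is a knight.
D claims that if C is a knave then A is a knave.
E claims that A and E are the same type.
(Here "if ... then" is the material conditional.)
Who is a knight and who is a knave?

Knights: A. Knaves: B, C, D, and E.

Suppose A is a knave. Then A's statement "it is not the case that B is a knight" would have to be false. Checking the 16 ways to assign the others, none is consistent with every speaker.
(For instance, with B=knave, C=knave, D=knave, E=knave, A's claim "it is not the case that B is a knight" comes out true where it would need to be false.)
So A must be a knight, making "it is not the case that B is a knight" true. Taking A=knight, B=knave, C=knave, D=knave, E=knave, each remaining statement checks out:
  B (knave): "C is a knight" — false. ✓
  C (knave): "E is a knight" — false. ✓
  D (knave): "if C is a knave then A is a knave" — false. ✓
  E (knave): "A and E are the same type" — false. ✓
This is the unique consistent assignment.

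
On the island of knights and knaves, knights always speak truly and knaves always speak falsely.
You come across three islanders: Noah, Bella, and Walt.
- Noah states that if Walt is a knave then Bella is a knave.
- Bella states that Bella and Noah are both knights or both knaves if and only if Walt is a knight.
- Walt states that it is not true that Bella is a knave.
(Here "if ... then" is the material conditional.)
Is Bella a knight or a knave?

Bella is a knight.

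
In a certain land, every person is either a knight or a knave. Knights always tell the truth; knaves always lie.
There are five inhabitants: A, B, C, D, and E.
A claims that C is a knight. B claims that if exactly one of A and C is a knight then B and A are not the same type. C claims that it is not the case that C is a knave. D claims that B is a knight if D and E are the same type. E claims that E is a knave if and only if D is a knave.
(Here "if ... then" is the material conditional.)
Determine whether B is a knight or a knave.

B is a knight.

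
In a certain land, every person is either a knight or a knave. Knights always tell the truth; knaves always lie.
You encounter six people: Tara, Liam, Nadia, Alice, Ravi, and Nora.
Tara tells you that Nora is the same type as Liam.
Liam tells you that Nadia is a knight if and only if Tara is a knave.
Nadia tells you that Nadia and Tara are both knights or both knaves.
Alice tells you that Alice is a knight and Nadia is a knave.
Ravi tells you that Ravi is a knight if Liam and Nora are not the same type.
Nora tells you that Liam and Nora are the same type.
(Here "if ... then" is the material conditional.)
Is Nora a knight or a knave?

Nora is a knight.

Consistent assignments: {Tara=knight, Liam=knight, Nadia=knave, Alice=knight, Ravi=knight, Nora=knight}; {Tara=knight, Liam=knight, Nadia=knave, Alice=knave, Ravi=knight, Nora=knight}
In every consistent assignment, Nora is a knight.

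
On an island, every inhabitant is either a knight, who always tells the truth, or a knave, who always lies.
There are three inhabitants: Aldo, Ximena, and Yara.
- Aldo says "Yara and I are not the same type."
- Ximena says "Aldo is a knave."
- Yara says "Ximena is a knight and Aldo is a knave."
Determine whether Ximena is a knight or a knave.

Ximena is a knave.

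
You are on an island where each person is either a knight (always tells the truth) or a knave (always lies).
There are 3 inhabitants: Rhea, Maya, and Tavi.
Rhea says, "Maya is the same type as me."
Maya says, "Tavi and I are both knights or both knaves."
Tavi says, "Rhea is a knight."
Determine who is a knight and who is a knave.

Rhea is a knight, and the claim "Maya is the same type as me" is indeed True.
Since Maya is a knight, "Tavi and I are both knights or both knaves" needs to be True, which holds.
Tavi (knight): "Rhea is a knight" — True. ✓

Rhea is a knight, Maya is a knight, and Tavi is a knight.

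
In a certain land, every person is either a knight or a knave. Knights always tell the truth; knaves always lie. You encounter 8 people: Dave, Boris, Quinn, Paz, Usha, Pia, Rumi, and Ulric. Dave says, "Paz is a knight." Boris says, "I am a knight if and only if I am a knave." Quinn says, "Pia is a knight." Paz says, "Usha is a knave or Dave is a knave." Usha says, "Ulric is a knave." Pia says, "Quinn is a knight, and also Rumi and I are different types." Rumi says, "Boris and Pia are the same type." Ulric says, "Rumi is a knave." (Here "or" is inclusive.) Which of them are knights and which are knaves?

Dave is a knight, Boris is a knave, Quinn is a knight, Paz is a knight, Usha is a knave, Pia is a knight, Rumi is a knave, and Ulric is a knight.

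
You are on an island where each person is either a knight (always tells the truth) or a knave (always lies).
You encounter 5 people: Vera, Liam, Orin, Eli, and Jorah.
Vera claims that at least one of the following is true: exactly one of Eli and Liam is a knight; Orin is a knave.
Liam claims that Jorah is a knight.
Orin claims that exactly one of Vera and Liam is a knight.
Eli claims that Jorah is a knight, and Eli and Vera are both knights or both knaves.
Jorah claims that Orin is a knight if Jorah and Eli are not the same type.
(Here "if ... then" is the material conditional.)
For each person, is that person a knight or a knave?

Suppose Vera is a knave. Then Vera's statement "at least one of the following is true: exactly one of Eli and Liam is a knight; Orin is a knave" would have to be false. Checking the 16 ways to assign the others, none is consistent with every speaker.
(For instance, with Liam=knight, Orin=knave, Eli=knight, Jorah=knight, Vera's claim "at least one of the following is true: exactly one of Eli and Liam is a knight; Orin is a knave" comes out true where it would need to be false.)
So Vera must be a knight, making "at least one of the following is true: exactly one of Eli and Liam is a knight; Orin is a knave" true. Taking Vera=knight, Liam=knight, Orin=knave, Eli=knight, Jorah=knight, each remaining statement checks out:
  Liam (knight): "Jorah is a knight" — true. ✓
  Orin (knave): "exactly one of Vera and Liam is a knight" — false. ✓
  Eli (knight): "Jorah is a knight, and Eli and Vera are both knights or both knaves" — true. ✓
  Jorah (knight): "Orin is a knight if Jorah and Eli are not the same type" — true. ✓
This is the unique consistent assignment.

Knights: Vera, Liam, Eli, and Jorah. Knaves: Orin.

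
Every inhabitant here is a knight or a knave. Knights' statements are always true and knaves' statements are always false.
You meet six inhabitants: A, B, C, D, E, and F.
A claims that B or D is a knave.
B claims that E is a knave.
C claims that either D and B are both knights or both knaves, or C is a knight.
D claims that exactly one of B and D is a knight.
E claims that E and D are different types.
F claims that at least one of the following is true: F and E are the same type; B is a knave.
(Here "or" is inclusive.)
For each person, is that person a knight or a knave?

A is a knight, and the claim "B or D is a knave" is indeed True.
Since B is a knave, "E is a knave" needs to be false, which holds.
As a knight, C's statement "either D and B are both knights or both knaves, or C is a knight" should be True; it is.
D is a knave, so "exactly one of B and D is a knight" must be false — and it is.
E is a knight, and the claim "E and D are different types" is indeed True.
F is a knight, so "at least one of the following is true: F and E are the same type; B is a knave" must be True — and it is.

Knights: A, C, E, and F. Knaves: B and D.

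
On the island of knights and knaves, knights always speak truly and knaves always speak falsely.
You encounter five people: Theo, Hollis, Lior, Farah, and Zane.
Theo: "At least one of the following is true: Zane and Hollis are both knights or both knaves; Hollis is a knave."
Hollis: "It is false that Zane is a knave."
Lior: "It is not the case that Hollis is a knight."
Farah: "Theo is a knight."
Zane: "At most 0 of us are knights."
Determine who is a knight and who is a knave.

Theo is a knight, Hollis is a knave, Lior is a knight, Farah is a knight, and Zane is a knave.

Suppose Theo is a knave. Then Theo's statement "at least one of the following is true: Zane and Hollis are both knights or both knaves; Hollis is a knave" would have to be false. Checking the 16 ways to assign the others, none is consistent with every speaker.
(For instance, with Hollis=knave, Lior=knight, Farah=knight, Zane=knave, Theo's claim "at least one of the following is true: Zane and Hollis are both knights or both knaves; Hollis is a knave" comes out true where it would need to be false.)
So Theo must be a knight, making "at least one of the following is true: Zane and Hollis are both knights or both knaves; Hollis is a knave" true. Taking Theo=knight, Hollis=knave, Lior=knight, Farah=knight, Zane=knave, each remaining statement checks out:
  Hollis (knave): "it is false that Zane is a knave" — false. ✓
  Lior (knight): "it is not the case that Hollis is a knight" — true. ✓
  Farah (knight): "Theo is a knight" — true. ✓
  Zane (knave): "at most 0 of us are knights" — false. ✓
This is the unique consistent assignment.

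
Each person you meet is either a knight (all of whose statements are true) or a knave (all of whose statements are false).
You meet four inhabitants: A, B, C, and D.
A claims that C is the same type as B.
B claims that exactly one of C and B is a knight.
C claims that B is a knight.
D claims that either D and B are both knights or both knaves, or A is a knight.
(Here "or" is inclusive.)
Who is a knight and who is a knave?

A is a knight, B is a knave, C is a knave, and D is a knight.

A is a knight, so "C is the same type as B" must be true — and it is.
B (knave): "exactly one of C and B is a knight" — False. ✓
C (knave): "B is a knight" — False. ✓
Since D is a knight, "either D and B are both knights or both knaves, or A is a knight" needs to be true, which holds.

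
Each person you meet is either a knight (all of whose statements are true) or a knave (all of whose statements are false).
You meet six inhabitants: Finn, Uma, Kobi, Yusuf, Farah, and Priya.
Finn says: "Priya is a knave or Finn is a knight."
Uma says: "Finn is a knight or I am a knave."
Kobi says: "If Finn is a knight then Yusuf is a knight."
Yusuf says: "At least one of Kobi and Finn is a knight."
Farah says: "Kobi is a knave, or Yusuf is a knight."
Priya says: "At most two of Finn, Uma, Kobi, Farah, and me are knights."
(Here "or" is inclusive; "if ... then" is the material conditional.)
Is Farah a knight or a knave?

Farah is a knight.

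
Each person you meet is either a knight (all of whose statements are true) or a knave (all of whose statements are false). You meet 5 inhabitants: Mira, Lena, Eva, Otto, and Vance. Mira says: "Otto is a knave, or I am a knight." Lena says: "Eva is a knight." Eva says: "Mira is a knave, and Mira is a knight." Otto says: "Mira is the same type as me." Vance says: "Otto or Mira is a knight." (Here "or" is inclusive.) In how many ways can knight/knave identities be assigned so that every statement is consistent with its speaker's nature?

2

Consistent assignments:
  Mira=knight, Lena=knave, Eva=knave, Otto=knight, Vance=knight
  Mira=knight, Lena=knave, Eva=knave, Otto=knave, Vance=knight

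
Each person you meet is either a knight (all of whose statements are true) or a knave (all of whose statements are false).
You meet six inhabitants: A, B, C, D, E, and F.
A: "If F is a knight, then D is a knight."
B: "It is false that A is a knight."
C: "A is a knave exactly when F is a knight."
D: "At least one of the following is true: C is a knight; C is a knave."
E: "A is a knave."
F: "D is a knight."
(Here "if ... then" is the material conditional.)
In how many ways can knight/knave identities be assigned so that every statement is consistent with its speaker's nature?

Consistent assignments:
  A=knight, B=knave, C=knave, D=knight, E=knave, F=knight

1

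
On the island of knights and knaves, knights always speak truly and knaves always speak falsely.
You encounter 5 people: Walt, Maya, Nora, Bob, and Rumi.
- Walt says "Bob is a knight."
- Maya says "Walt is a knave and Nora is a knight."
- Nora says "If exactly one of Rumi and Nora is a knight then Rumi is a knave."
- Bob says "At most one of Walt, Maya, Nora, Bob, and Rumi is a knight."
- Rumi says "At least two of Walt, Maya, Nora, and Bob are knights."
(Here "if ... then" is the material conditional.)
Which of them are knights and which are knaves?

Walt is a knave, Maya is a knight, Nora is a knight, Bob is a knave, and Rumi is a knight.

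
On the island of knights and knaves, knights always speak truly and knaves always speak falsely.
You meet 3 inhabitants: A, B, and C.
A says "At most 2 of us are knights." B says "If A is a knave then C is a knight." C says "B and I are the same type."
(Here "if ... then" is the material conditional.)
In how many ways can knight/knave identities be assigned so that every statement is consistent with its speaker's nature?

1

Consistent assignments:
  A=knight, B=knight, C=knave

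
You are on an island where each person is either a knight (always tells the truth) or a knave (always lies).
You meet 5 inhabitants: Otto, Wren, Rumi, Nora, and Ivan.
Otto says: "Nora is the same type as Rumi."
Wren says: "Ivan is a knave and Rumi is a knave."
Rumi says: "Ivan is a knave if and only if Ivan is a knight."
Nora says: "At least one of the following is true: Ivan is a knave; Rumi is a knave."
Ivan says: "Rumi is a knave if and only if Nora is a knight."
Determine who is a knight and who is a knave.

Knights: Nora and Ivan. Knaves: Otto, Wren, and Rumi.

Otto is a knave, and the claim "Nora is the same type as Rumi" is indeed false.
Wren is a knave, and the claim "Ivan is a knave and Rumi is a knave" is indeed false.
Rumi is a knave; "Ivan is a knave if and only if Ivan is a knight" is false, as required.
Nora (knight): "at least one of the following is true: Ivan is a knave; Rumi is a knave" — True. ✓
As a knight, Ivan's statement "Rumi is a knave if and only if Nora is a knight" should be True; it is.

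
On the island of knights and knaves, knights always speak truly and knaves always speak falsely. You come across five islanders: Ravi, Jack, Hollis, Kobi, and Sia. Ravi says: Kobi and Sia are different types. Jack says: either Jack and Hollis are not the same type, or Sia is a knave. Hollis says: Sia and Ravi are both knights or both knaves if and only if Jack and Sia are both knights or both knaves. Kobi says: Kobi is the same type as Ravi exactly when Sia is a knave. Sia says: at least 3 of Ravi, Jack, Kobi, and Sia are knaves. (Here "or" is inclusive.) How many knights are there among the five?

The unique consistent assignment is Ravi=knight, Jack=knight, Hollis=knight, Kobi=knight, Sia=knave.
That has 4 knights.

4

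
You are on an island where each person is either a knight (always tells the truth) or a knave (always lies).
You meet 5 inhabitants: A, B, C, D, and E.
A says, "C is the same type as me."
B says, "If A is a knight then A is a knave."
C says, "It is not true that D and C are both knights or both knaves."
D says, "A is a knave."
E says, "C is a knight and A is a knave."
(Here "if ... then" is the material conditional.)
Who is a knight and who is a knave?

A is a knight, B is a knave, C is a knight, D is a knave, and E is a knave.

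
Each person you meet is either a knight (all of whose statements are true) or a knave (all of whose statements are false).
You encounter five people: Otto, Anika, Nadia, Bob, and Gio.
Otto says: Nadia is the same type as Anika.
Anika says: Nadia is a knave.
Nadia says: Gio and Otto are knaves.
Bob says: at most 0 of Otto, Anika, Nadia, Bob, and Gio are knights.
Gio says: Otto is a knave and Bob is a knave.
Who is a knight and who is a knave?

Knights: Anika and Gio. Knaves: Otto, Nadia, and Bob.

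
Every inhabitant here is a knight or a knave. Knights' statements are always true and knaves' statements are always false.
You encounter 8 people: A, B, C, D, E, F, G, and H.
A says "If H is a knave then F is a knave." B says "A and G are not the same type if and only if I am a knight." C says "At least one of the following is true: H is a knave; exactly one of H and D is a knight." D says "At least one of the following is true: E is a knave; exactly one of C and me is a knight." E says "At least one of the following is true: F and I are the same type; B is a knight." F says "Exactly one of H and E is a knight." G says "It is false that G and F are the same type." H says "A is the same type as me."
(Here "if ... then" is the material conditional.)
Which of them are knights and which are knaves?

A is a knight, B is a knight, C is a knave, D is a knight, E is a knight, F is a knave, G is a knave, and H is a knight.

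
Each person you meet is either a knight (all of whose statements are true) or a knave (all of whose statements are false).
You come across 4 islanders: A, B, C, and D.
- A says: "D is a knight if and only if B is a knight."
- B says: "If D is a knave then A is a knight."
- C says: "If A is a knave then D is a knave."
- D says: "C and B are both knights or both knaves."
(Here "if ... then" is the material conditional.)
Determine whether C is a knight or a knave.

C is a knight.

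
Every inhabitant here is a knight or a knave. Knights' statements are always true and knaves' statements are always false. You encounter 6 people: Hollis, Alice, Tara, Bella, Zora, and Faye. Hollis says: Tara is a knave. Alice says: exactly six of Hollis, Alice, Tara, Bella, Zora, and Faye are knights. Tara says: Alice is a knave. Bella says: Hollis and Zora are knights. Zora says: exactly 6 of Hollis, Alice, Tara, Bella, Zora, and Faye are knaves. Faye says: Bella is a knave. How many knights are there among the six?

2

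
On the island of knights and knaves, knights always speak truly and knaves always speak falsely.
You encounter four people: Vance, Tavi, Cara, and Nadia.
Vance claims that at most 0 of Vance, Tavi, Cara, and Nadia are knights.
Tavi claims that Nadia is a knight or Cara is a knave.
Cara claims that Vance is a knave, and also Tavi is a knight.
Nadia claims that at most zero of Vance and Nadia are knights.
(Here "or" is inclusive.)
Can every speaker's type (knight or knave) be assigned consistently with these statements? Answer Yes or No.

No

Checking all 16 assignments, each has at least one speaker whose statement's truth value contradicts their type.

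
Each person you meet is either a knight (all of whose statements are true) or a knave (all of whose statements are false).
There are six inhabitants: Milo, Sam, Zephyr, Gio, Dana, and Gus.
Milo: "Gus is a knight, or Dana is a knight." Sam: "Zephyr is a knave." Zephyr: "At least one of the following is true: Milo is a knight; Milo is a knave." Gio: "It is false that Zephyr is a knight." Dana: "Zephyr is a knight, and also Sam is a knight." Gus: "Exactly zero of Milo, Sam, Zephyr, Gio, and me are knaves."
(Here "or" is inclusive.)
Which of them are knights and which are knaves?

Milo is a knave, Sam is a knave, Zephyr is a knight, Gio is a knave, Dana is a knave, and Gus is a knave.

Milo is a knave, so "Gus is a knight, or Dana is a knight" must be false — and it is.
As a knave, Sam's statement "Zephyr is a knave" should be false; it is.
As a knight, Zephyr's statement "at least one of the following is true: Milo is a knight; Milo is a knave" should be true; it is.
Gio is a knave; "it is false that Zephyr is a knight" is false, as required.
As a knave, Dana's statement "Zephyr is a knight, and also Sam is a knight" should be false; it is.
Gus is a knave, so "exactly zero of Milo, Sam, Zephyr, Gio, and me are knaves" must be false — and it is.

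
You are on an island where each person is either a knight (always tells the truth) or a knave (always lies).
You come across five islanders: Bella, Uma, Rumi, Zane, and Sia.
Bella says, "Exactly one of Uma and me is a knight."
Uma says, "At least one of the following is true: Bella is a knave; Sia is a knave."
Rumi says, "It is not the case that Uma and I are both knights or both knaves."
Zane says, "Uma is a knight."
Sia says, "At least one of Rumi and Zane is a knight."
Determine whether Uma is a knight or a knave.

Uma is a knave.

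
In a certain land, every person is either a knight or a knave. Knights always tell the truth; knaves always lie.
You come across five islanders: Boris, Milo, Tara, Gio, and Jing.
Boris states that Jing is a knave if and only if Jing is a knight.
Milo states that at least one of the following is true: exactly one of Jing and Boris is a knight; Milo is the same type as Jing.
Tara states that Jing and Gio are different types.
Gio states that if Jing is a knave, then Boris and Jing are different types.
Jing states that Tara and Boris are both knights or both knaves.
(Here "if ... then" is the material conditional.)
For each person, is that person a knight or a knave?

Boris is a knave, Milo is a knight, Tara is a knave, Gio is a knight, and Jing is a knight.

Boris is a knave; "Jing is a knave if and only if Jing is a knight" is false, as required.
Milo is a knight; "at least one of the following is true: exactly one of Jing and Boris is a knight; Milo is the same type as Jing" is True, as required.
As a knave, Tara's statement "Jing and Gio are different types" should be false; it is.
Gio is a knight; "if Jing is a knave, then Boris and Jing are different types" is True, as required.
Jing (knight): "Tara and Boris are both knights or both knaves" — True. ✓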